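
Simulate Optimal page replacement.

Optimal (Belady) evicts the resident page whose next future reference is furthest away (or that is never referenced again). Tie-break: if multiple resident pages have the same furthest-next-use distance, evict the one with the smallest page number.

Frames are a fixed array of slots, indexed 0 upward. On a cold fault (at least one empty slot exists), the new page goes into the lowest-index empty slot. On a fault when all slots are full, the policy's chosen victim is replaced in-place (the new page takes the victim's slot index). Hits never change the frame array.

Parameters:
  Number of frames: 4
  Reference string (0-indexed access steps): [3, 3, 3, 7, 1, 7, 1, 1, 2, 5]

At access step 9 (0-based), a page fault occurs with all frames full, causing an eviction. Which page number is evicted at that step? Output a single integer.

Answer: 1

Derivation:
Step 0: ref 3 -> FAULT, frames=[3,-,-,-]
Step 1: ref 3 -> HIT, frames=[3,-,-,-]
Step 2: ref 3 -> HIT, frames=[3,-,-,-]
Step 3: ref 7 -> FAULT, frames=[3,7,-,-]
Step 4: ref 1 -> FAULT, frames=[3,7,1,-]
Step 5: ref 7 -> HIT, frames=[3,7,1,-]
Step 6: ref 1 -> HIT, frames=[3,7,1,-]
Step 7: ref 1 -> HIT, frames=[3,7,1,-]
Step 8: ref 2 -> FAULT, frames=[3,7,1,2]
Step 9: ref 5 -> FAULT, evict 1, frames=[3,7,5,2]
At step 9: evicted page 1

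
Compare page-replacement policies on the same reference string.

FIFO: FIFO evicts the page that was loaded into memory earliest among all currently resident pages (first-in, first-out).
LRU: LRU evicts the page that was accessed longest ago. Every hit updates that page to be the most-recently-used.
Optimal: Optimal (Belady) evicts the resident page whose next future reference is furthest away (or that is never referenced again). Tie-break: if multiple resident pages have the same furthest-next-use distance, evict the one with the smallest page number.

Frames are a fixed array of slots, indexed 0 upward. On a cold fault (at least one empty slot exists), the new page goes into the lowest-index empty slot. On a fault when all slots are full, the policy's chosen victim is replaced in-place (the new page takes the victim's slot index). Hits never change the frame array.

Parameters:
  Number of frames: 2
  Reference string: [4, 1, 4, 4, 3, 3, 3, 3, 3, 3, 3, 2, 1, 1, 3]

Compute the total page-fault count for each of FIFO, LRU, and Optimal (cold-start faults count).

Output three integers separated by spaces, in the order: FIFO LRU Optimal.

--- FIFO ---
  step 0: ref 4 -> FAULT, frames=[4,-] (faults so far: 1)
  step 1: ref 1 -> FAULT, frames=[4,1] (faults so far: 2)
  step 2: ref 4 -> HIT, frames=[4,1] (faults so far: 2)
  step 3: ref 4 -> HIT, frames=[4,1] (faults so far: 2)
  step 4: ref 3 -> FAULT, evict 4, frames=[3,1] (faults so far: 3)
  step 5: ref 3 -> HIT, frames=[3,1] (faults so far: 3)
  step 6: ref 3 -> HIT, frames=[3,1] (faults so far: 3)
  step 7: ref 3 -> HIT, frames=[3,1] (faults so far: 3)
  step 8: ref 3 -> HIT, frames=[3,1] (faults so far: 3)
  step 9: ref 3 -> HIT, frames=[3,1] (faults so far: 3)
  step 10: ref 3 -> HIT, frames=[3,1] (faults so far: 3)
  step 11: ref 2 -> FAULT, evict 1, frames=[3,2] (faults so far: 4)
  step 12: ref 1 -> FAULT, evict 3, frames=[1,2] (faults so far: 5)
  step 13: ref 1 -> HIT, frames=[1,2] (faults so far: 5)
  step 14: ref 3 -> FAULT, evict 2, frames=[1,3] (faults so far: 6)
  FIFO total faults: 6
--- LRU ---
  step 0: ref 4 -> FAULT, frames=[4,-] (faults so far: 1)
  step 1: ref 1 -> FAULT, frames=[4,1] (faults so far: 2)
  step 2: ref 4 -> HIT, frames=[4,1] (faults so far: 2)
  step 3: ref 4 -> HIT, frames=[4,1] (faults so far: 2)
  step 4: ref 3 -> FAULT, evict 1, frames=[4,3] (faults so far: 3)
  step 5: ref 3 -> HIT, frames=[4,3] (faults so far: 3)
  step 6: ref 3 -> HIT, frames=[4,3] (faults so far: 3)
  step 7: ref 3 -> HIT, frames=[4,3] (faults so far: 3)
  step 8: ref 3 -> HIT, frames=[4,3] (faults so far: 3)
  step 9: ref 3 -> HIT, frames=[4,3] (faults so far: 3)
  step 10: ref 3 -> HIT, frames=[4,3] (faults so far: 3)
  step 11: ref 2 -> FAULT, evict 4, frames=[2,3] (faults so far: 4)
  step 12: ref 1 -> FAULT, evict 3, frames=[2,1] (faults so far: 5)
  step 13: ref 1 -> HIT, frames=[2,1] (faults so far: 5)
  step 14: ref 3 -> FAULT, evict 2, frames=[3,1] (faults so far: 6)
  LRU total faults: 6
--- Optimal ---
  step 0: ref 4 -> FAULT, frames=[4,-] (faults so far: 1)
  step 1: ref 1 -> FAULT, frames=[4,1] (faults so far: 2)
  step 2: ref 4 -> HIT, frames=[4,1] (faults so far: 2)
  step 3: ref 4 -> HIT, frames=[4,1] (faults so far: 2)
  step 4: ref 3 -> FAULT, evict 4, frames=[3,1] (faults so far: 3)
  step 5: ref 3 -> HIT, frames=[3,1] (faults so far: 3)
  step 6: ref 3 -> HIT, frames=[3,1] (faults so far: 3)
  step 7: ref 3 -> HIT, frames=[3,1] (faults so far: 3)
  step 8: ref 3 -> HIT, frames=[3,1] (faults so far: 3)
  step 9: ref 3 -> HIT, frames=[3,1] (faults so far: 3)
  step 10: ref 3 -> HIT, frames=[3,1] (faults so far: 3)
  step 11: ref 2 -> FAULT, evict 3, frames=[2,1] (faults so far: 4)
  step 12: ref 1 -> HIT, frames=[2,1] (faults so far: 4)
  step 13: ref 1 -> HIT, frames=[2,1] (faults so far: 4)
  step 14: ref 3 -> FAULT, evict 1, frames=[2,3] (faults so far: 5)
  Optimal total faults: 5

Answer: 6 6 5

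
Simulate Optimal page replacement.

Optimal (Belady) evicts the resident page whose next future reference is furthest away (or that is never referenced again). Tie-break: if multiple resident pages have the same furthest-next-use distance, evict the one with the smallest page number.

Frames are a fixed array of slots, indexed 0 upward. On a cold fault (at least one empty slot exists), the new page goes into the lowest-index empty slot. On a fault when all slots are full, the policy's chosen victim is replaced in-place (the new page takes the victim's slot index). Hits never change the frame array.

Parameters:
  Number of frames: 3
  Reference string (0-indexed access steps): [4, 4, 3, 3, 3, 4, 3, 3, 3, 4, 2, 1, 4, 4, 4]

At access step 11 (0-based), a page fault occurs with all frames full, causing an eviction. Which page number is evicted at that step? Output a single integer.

Step 0: ref 4 -> FAULT, frames=[4,-,-]
Step 1: ref 4 -> HIT, frames=[4,-,-]
Step 2: ref 3 -> FAULT, frames=[4,3,-]
Step 3: ref 3 -> HIT, frames=[4,3,-]
Step 4: ref 3 -> HIT, frames=[4,3,-]
Step 5: ref 4 -> HIT, frames=[4,3,-]
Step 6: ref 3 -> HIT, frames=[4,3,-]
Step 7: ref 3 -> HIT, frames=[4,3,-]
Step 8: ref 3 -> HIT, frames=[4,3,-]
Step 9: ref 4 -> HIT, frames=[4,3,-]
Step 10: ref 2 -> FAULT, frames=[4,3,2]
Step 11: ref 1 -> FAULT, evict 2, frames=[4,3,1]
At step 11: evicted page 2

Answer: 2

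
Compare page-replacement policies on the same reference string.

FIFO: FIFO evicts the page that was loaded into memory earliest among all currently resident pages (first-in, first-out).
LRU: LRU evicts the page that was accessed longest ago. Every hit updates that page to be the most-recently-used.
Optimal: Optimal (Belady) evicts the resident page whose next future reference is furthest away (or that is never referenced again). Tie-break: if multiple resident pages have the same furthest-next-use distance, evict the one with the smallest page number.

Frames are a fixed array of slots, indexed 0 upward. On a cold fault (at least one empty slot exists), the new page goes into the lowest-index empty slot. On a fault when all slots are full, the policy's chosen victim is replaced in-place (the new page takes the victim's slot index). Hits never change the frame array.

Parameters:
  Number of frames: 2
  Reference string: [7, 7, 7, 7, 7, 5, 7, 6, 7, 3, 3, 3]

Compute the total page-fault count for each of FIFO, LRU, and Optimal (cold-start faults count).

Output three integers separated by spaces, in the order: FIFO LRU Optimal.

--- FIFO ---
  step 0: ref 7 -> FAULT, frames=[7,-] (faults so far: 1)
  step 1: ref 7 -> HIT, frames=[7,-] (faults so far: 1)
  step 2: ref 7 -> HIT, frames=[7,-] (faults so far: 1)
  step 3: ref 7 -> HIT, frames=[7,-] (faults so far: 1)
  step 4: ref 7 -> HIT, frames=[7,-] (faults so far: 1)
  step 5: ref 5 -> FAULT, frames=[7,5] (faults so far: 2)
  step 6: ref 7 -> HIT, frames=[7,5] (faults so far: 2)
  step 7: ref 6 -> FAULT, evict 7, frames=[6,5] (faults so far: 3)
  step 8: ref 7 -> FAULT, evict 5, frames=[6,7] (faults so far: 4)
  step 9: ref 3 -> FAULT, evict 6, frames=[3,7] (faults so far: 5)
  step 10: ref 3 -> HIT, frames=[3,7] (faults so far: 5)
  step 11: ref 3 -> HIT, frames=[3,7] (faults so far: 5)
  FIFO total faults: 5
--- LRU ---
  step 0: ref 7 -> FAULT, frames=[7,-] (faults so far: 1)
  step 1: ref 7 -> HIT, frames=[7,-] (faults so far: 1)
  step 2: ref 7 -> HIT, frames=[7,-] (faults so far: 1)
  step 3: ref 7 -> HIT, frames=[7,-] (faults so far: 1)
  step 4: ref 7 -> HIT, frames=[7,-] (faults so far: 1)
  step 5: ref 5 -> FAULT, frames=[7,5] (faults so far: 2)
  step 6: ref 7 -> HIT, frames=[7,5] (faults so far: 2)
  step 7: ref 6 -> FAULT, evict 5, frames=[7,6] (faults so far: 3)
  step 8: ref 7 -> HIT, frames=[7,6] (faults so far: 3)
  step 9: ref 3 -> FAULT, evict 6, frames=[7,3] (faults so far: 4)
  step 10: ref 3 -> HIT, frames=[7,3] (faults so far: 4)
  step 11: ref 3 -> HIT, frames=[7,3] (faults so far: 4)
  LRU total faults: 4
--- Optimal ---
  step 0: ref 7 -> FAULT, frames=[7,-] (faults so far: 1)
  step 1: ref 7 -> HIT, frames=[7,-] (faults so far: 1)
  step 2: ref 7 -> HIT, frames=[7,-] (faults so far: 1)
  step 3: ref 7 -> HIT, frames=[7,-] (faults so far: 1)
  step 4: ref 7 -> HIT, frames=[7,-] (faults so far: 1)
  step 5: ref 5 -> FAULT, frames=[7,5] (faults so far: 2)
  step 6: ref 7 -> HIT, frames=[7,5] (faults so far: 2)
  step 7: ref 6 -> FAULT, evict 5, frames=[7,6] (faults so far: 3)
  step 8: ref 7 -> HIT, frames=[7,6] (faults so far: 3)
  step 9: ref 3 -> FAULT, evict 6, frames=[7,3] (faults so far: 4)
  step 10: ref 3 -> HIT, frames=[7,3] (faults so far: 4)
  step 11: ref 3 -> HIT, frames=[7,3] (faults so far: 4)
  Optimal total faults: 4

Answer: 5 4 4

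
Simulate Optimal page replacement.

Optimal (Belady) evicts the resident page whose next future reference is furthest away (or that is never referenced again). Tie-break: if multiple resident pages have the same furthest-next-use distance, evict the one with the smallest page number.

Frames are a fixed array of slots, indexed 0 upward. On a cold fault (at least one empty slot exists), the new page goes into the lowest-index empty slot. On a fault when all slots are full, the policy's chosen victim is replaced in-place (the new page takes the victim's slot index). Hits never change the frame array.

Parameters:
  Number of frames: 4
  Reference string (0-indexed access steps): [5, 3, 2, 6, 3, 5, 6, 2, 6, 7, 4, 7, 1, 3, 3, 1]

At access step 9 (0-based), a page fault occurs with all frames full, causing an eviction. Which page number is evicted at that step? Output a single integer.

Step 0: ref 5 -> FAULT, frames=[5,-,-,-]
Step 1: ref 3 -> FAULT, frames=[5,3,-,-]
Step 2: ref 2 -> FAULT, frames=[5,3,2,-]
Step 3: ref 6 -> FAULT, frames=[5,3,2,6]
Step 4: ref 3 -> HIT, frames=[5,3,2,6]
Step 5: ref 5 -> HIT, frames=[5,3,2,6]
Step 6: ref 6 -> HIT, frames=[5,3,2,6]
Step 7: ref 2 -> HIT, frames=[5,3,2,6]
Step 8: ref 6 -> HIT, frames=[5,3,2,6]
Step 9: ref 7 -> FAULT, evict 2, frames=[5,3,7,6]
At step 9: evicted page 2

Answer: 2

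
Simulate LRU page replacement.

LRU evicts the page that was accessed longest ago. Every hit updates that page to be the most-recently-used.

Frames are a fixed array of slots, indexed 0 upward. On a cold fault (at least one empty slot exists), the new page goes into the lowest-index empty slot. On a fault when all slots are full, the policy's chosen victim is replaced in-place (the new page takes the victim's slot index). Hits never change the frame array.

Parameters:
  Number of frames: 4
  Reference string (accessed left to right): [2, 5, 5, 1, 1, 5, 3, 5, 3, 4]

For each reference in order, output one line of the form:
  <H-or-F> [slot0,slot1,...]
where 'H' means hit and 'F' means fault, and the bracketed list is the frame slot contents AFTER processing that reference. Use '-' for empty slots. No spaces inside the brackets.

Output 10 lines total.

F [2,-,-,-]
F [2,5,-,-]
H [2,5,-,-]
F [2,5,1,-]
H [2,5,1,-]
H [2,5,1,-]
F [2,5,1,3]
H [2,5,1,3]
H [2,5,1,3]
F [4,5,1,3]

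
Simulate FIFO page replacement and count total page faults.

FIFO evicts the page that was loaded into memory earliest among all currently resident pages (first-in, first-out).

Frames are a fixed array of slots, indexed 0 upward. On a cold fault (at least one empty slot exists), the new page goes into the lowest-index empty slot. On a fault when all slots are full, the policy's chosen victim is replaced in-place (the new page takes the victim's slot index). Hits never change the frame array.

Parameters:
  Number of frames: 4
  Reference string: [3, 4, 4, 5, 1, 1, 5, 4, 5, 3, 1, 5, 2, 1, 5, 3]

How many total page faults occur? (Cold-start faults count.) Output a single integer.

Answer: 6

Derivation:
Step 0: ref 3 → FAULT, frames=[3,-,-,-]
Step 1: ref 4 → FAULT, frames=[3,4,-,-]
Step 2: ref 4 → HIT, frames=[3,4,-,-]
Step 3: ref 5 → FAULT, frames=[3,4,5,-]
Step 4: ref 1 → FAULT, frames=[3,4,5,1]
Step 5: ref 1 → HIT, frames=[3,4,5,1]
Step 6: ref 5 → HIT, frames=[3,4,5,1]
Step 7: ref 4 → HIT, frames=[3,4,5,1]
Step 8: ref 5 → HIT, frames=[3,4,5,1]
Step 9: ref 3 → HIT, frames=[3,4,5,1]
Step 10: ref 1 → HIT, frames=[3,4,5,1]
Step 11: ref 5 → HIT, frames=[3,4,5,1]
Step 12: ref 2 → FAULT (evict 3), frames=[2,4,5,1]
Step 13: ref 1 → HIT, frames=[2,4,5,1]
Step 14: ref 5 → HIT, frames=[2,4,5,1]
Step 15: ref 3 → FAULT (evict 4), frames=[2,3,5,1]
Total faults: 6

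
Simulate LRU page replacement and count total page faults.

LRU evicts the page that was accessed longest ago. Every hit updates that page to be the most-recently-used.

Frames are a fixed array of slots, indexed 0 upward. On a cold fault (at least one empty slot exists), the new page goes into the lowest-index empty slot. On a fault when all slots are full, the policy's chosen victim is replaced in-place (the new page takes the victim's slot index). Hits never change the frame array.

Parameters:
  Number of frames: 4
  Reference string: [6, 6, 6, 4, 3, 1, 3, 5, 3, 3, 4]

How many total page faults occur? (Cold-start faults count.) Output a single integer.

Answer: 5

Derivation:
Step 0: ref 6 → FAULT, frames=[6,-,-,-]
Step 1: ref 6 → HIT, frames=[6,-,-,-]
Step 2: ref 6 → HIT, frames=[6,-,-,-]
Step 3: ref 4 → FAULT, frames=[6,4,-,-]
Step 4: ref 3 → FAULT, frames=[6,4,3,-]
Step 5: ref 1 → FAULT, frames=[6,4,3,1]
Step 6: ref 3 → HIT, frames=[6,4,3,1]
Step 7: ref 5 → FAULT (evict 6), frames=[5,4,3,1]
Step 8: ref 3 → HIT, frames=[5,4,3,1]
Step 9: ref 3 → HIT, frames=[5,4,3,1]
Step 10: ref 4 → HIT, frames=[5,4,3,1]
Total faults: 5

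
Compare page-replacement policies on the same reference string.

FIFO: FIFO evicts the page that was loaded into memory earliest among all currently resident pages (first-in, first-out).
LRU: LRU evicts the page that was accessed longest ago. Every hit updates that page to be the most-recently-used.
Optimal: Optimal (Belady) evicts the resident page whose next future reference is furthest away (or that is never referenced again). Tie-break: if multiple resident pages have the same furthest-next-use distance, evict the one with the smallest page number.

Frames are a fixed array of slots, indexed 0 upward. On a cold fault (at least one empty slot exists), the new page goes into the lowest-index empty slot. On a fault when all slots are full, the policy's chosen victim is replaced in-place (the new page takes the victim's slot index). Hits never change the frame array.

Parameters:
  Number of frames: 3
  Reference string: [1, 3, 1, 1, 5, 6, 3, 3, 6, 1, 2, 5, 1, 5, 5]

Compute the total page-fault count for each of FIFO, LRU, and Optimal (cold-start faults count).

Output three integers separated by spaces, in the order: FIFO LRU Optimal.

Answer: 7 8 6

Derivation:
--- FIFO ---
  step 0: ref 1 -> FAULT, frames=[1,-,-] (faults so far: 1)
  step 1: ref 3 -> FAULT, frames=[1,3,-] (faults so far: 2)
  step 2: ref 1 -> HIT, frames=[1,3,-] (faults so far: 2)
  step 3: ref 1 -> HIT, frames=[1,3,-] (faults so far: 2)
  step 4: ref 5 -> FAULT, frames=[1,3,5] (faults so far: 3)
  step 5: ref 6 -> FAULT, evict 1, frames=[6,3,5] (faults so far: 4)
  step 6: ref 3 -> HIT, frames=[6,3,5] (faults so far: 4)
  step 7: ref 3 -> HIT, frames=[6,3,5] (faults so far: 4)
  step 8: ref 6 -> HIT, frames=[6,3,5] (faults so far: 4)
  step 9: ref 1 -> FAULT, evict 3, frames=[6,1,5] (faults so far: 5)
  step 10: ref 2 -> FAULT, evict 5, frames=[6,1,2] (faults so far: 6)
  step 11: ref 5 -> FAULT, evict 6, frames=[5,1,2] (faults so far: 7)
  step 12: ref 1 -> HIT, frames=[5,1,2] (faults so far: 7)
  step 13: ref 5 -> HIT, frames=[5,1,2] (faults so far: 7)
  step 14: ref 5 -> HIT, frames=[5,1,2] (faults so far: 7)
  FIFO total faults: 7
--- LRU ---
  step 0: ref 1 -> FAULT, frames=[1,-,-] (faults so far: 1)
  step 1: ref 3 -> FAULT, frames=[1,3,-] (faults so far: 2)
  step 2: ref 1 -> HIT, frames=[1,3,-] (faults so far: 2)
  step 3: ref 1 -> HIT, frames=[1,3,-] (faults so far: 2)
  step 4: ref 5 -> FAULT, frames=[1,3,5] (faults so far: 3)
  step 5: ref 6 -> FAULT, evict 3, frames=[1,6,5] (faults so far: 4)
  step 6: ref 3 -> FAULT, evict 1, frames=[3,6,5] (faults so far: 5)
  step 7: ref 3 -> HIT, frames=[3,6,5] (faults so far: 5)
  step 8: ref 6 -> HIT, frames=[3,6,5] (faults so far: 5)
  step 9: ref 1 -> FAULT, evict 5, frames=[3,6,1] (faults so far: 6)
  step 10: ref 2 -> FAULT, evict 3, frames=[2,6,1] (faults so far: 7)
  step 11: ref 5 -> FAULT, evict 6, frames=[2,5,1] (faults so far: 8)
  step 12: ref 1 -> HIT, frames=[2,5,1] (faults so far: 8)
  step 13: ref 5 -> HIT, frames=[2,5,1] (faults so far: 8)
  step 14: ref 5 -> HIT, frames=[2,5,1] (faults so far: 8)
  LRU total faults: 8
--- Optimal ---
  step 0: ref 1 -> FAULT, frames=[1,-,-] (faults so far: 1)
  step 1: ref 3 -> FAULT, frames=[1,3,-] (faults so far: 2)
  step 2: ref 1 -> HIT, frames=[1,3,-] (faults so far: 2)
  step 3: ref 1 -> HIT, frames=[1,3,-] (faults so far: 2)
  step 4: ref 5 -> FAULT, frames=[1,3,5] (faults so far: 3)
  step 5: ref 6 -> FAULT, evict 5, frames=[1,3,6] (faults so far: 4)
  step 6: ref 3 -> HIT, frames=[1,3,6] (faults so far: 4)
  step 7: ref 3 -> HIT, frames=[1,3,6] (faults so far: 4)
  step 8: ref 6 -> HIT, frames=[1,3,6] (faults so far: 4)
  step 9: ref 1 -> HIT, frames=[1,3,6] (faults so far: 4)
  step 10: ref 2 -> FAULT, evict 3, frames=[1,2,6] (faults so far: 5)
  step 11: ref 5 -> FAULT, evict 2, frames=[1,5,6] (faults so far: 6)
  step 12: ref 1 -> HIT, frames=[1,5,6] (faults so far: 6)
  step 13: ref 5 -> HIT, frames=[1,5,6] (faults so far: 6)
  step 14: ref 5 -> HIT, frames=[1,5,6] (faults so far: 6)
  Optimal total faults: 6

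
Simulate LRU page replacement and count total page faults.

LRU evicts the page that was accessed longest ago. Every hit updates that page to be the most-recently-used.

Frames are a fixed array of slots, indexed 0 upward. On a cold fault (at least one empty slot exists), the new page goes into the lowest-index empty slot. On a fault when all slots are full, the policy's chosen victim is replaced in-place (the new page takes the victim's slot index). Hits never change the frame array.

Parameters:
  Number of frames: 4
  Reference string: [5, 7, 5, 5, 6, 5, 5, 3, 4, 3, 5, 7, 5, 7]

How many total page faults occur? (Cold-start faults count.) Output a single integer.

Answer: 6

Derivation:
Step 0: ref 5 → FAULT, frames=[5,-,-,-]
Step 1: ref 7 → FAULT, frames=[5,7,-,-]
Step 2: ref 5 → HIT, frames=[5,7,-,-]
Step 3: ref 5 → HIT, frames=[5,7,-,-]
Step 4: ref 6 → FAULT, frames=[5,7,6,-]
Step 5: ref 5 → HIT, frames=[5,7,6,-]
Step 6: ref 5 → HIT, frames=[5,7,6,-]
Step 7: ref 3 → FAULT, frames=[5,7,6,3]
Step 8: ref 4 → FAULT (evict 7), frames=[5,4,6,3]
Step 9: ref 3 → HIT, frames=[5,4,6,3]
Step 10: ref 5 → HIT, frames=[5,4,6,3]
Step 11: ref 7 → FAULT (evict 6), frames=[5,4,7,3]
Step 12: ref 5 → HIT, frames=[5,4,7,3]
Step 13: ref 7 → HIT, frames=[5,4,7,3]
Total faults: 6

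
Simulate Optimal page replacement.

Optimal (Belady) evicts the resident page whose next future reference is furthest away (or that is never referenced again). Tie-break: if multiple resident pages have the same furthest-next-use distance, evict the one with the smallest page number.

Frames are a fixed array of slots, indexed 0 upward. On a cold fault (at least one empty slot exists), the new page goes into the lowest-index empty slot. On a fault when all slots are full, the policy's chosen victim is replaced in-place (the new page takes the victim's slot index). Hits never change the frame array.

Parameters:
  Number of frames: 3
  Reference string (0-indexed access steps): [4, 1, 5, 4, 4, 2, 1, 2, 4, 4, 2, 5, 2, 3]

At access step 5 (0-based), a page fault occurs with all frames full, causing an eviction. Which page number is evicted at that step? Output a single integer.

Answer: 5

Derivation:
Step 0: ref 4 -> FAULT, frames=[4,-,-]
Step 1: ref 1 -> FAULT, frames=[4,1,-]
Step 2: ref 5 -> FAULT, frames=[4,1,5]
Step 3: ref 4 -> HIT, frames=[4,1,5]
Step 4: ref 4 -> HIT, frames=[4,1,5]
Step 5: ref 2 -> FAULT, evict 5, frames=[4,1,2]
At step 5: evicted page 5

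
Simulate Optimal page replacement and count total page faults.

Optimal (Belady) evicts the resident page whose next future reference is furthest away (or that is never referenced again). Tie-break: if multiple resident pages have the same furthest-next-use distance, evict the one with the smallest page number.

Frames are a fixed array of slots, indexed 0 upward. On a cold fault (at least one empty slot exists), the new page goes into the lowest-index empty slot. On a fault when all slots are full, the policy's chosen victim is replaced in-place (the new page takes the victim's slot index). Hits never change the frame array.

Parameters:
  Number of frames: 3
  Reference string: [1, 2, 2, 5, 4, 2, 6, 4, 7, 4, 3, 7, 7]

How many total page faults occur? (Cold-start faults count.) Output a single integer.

Step 0: ref 1 → FAULT, frames=[1,-,-]
Step 1: ref 2 → FAULT, frames=[1,2,-]
Step 2: ref 2 → HIT, frames=[1,2,-]
Step 3: ref 5 → FAULT, frames=[1,2,5]
Step 4: ref 4 → FAULT (evict 1), frames=[4,2,5]
Step 5: ref 2 → HIT, frames=[4,2,5]
Step 6: ref 6 → FAULT (evict 2), frames=[4,6,5]
Step 7: ref 4 → HIT, frames=[4,6,5]
Step 8: ref 7 → FAULT (evict 5), frames=[4,6,7]
Step 9: ref 4 → HIT, frames=[4,6,7]
Step 10: ref 3 → FAULT (evict 4), frames=[3,6,7]
Step 11: ref 7 → HIT, frames=[3,6,7]
Step 12: ref 7 → HIT, frames=[3,6,7]
Total faults: 7

Answer: 7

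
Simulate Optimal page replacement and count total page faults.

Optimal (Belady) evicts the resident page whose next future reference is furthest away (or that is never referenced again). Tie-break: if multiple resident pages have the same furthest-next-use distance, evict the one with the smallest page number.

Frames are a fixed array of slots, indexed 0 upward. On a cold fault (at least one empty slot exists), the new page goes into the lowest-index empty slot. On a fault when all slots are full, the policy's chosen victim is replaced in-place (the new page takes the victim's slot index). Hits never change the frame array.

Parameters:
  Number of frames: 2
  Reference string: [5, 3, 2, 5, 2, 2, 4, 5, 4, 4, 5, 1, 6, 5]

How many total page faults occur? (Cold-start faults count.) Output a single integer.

Answer: 6

Derivation:
Step 0: ref 5 → FAULT, frames=[5,-]
Step 1: ref 3 → FAULT, frames=[5,3]
Step 2: ref 2 → FAULT (evict 3), frames=[5,2]
Step 3: ref 5 → HIT, frames=[5,2]
Step 4: ref 2 → HIT, frames=[5,2]
Step 5: ref 2 → HIT, frames=[5,2]
Step 6: ref 4 → FAULT (evict 2), frames=[5,4]
Step 7: ref 5 → HIT, frames=[5,4]
Step 8: ref 4 → HIT, frames=[5,4]
Step 9: ref 4 → HIT, frames=[5,4]
Step 10: ref 5 → HIT, frames=[5,4]
Step 11: ref 1 → FAULT (evict 4), frames=[5,1]
Step 12: ref 6 → FAULT (evict 1), frames=[5,6]
Step 13: ref 5 → HIT, frames=[5,6]
Total faults: 6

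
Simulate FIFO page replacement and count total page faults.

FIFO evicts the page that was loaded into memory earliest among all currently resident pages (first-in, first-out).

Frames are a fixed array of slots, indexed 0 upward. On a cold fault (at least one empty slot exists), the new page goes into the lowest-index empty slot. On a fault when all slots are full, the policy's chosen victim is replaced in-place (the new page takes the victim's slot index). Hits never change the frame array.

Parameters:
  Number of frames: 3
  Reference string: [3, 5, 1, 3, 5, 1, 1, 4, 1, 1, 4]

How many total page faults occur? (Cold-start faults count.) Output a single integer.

Step 0: ref 3 → FAULT, frames=[3,-,-]
Step 1: ref 5 → FAULT, frames=[3,5,-]
Step 2: ref 1 → FAULT, frames=[3,5,1]
Step 3: ref 3 → HIT, frames=[3,5,1]
Step 4: ref 5 → HIT, frames=[3,5,1]
Step 5: ref 1 → HIT, frames=[3,5,1]
Step 6: ref 1 → HIT, frames=[3,5,1]
Step 7: ref 4 → FAULT (evict 3), frames=[4,5,1]
Step 8: ref 1 → HIT, frames=[4,5,1]
Step 9: ref 1 → HIT, frames=[4,5,1]
Step 10: ref 4 → HIT, frames=[4,5,1]
Total faults: 4

Answer: 4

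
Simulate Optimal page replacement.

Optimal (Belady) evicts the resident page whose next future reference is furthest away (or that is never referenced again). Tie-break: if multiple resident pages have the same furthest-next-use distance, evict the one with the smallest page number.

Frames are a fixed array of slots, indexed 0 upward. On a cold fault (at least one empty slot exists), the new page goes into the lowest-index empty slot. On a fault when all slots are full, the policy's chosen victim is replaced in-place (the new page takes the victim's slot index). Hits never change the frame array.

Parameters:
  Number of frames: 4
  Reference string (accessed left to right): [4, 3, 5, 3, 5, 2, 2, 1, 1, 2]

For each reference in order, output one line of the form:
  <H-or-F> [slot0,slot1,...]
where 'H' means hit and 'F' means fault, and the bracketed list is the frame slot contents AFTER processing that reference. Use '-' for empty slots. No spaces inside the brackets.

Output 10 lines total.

F [4,-,-,-]
F [4,3,-,-]
F [4,3,5,-]
H [4,3,5,-]
H [4,3,5,-]
F [4,3,5,2]
H [4,3,5,2]
F [4,1,5,2]
H [4,1,5,2]
H [4,1,5,2]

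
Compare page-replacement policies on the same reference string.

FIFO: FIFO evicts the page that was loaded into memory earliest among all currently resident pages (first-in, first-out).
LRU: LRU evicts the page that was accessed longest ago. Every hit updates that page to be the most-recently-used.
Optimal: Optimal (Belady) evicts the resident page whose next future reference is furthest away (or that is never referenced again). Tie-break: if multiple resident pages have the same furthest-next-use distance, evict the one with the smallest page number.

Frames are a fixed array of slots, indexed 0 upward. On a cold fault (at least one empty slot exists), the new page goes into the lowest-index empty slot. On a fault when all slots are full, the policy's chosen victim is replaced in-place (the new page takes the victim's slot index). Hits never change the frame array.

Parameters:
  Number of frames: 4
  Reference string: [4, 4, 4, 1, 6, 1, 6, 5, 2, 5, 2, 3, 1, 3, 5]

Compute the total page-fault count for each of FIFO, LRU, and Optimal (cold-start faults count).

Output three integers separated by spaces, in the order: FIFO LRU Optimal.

Answer: 7 7 6

Derivation:
--- FIFO ---
  step 0: ref 4 -> FAULT, frames=[4,-,-,-] (faults so far: 1)
  step 1: ref 4 -> HIT, frames=[4,-,-,-] (faults so far: 1)
  step 2: ref 4 -> HIT, frames=[4,-,-,-] (faults so far: 1)
  step 3: ref 1 -> FAULT, frames=[4,1,-,-] (faults so far: 2)
  step 4: ref 6 -> FAULT, frames=[4,1,6,-] (faults so far: 3)
  step 5: ref 1 -> HIT, frames=[4,1,6,-] (faults so far: 3)
  step 6: ref 6 -> HIT, frames=[4,1,6,-] (faults so far: 3)
  step 7: ref 5 -> FAULT, frames=[4,1,6,5] (faults so far: 4)
  step 8: ref 2 -> FAULT, evict 4, frames=[2,1,6,5] (faults so far: 5)
  step 9: ref 5 -> HIT, frames=[2,1,6,5] (faults so far: 5)
  step 10: ref 2 -> HIT, frames=[2,1,6,5] (faults so far: 5)
  step 11: ref 3 -> FAULT, evict 1, frames=[2,3,6,5] (faults so far: 6)
  step 12: ref 1 -> FAULT, evict 6, frames=[2,3,1,5] (faults so far: 7)
  step 13: ref 3 -> HIT, frames=[2,3,1,5] (faults so far: 7)
  step 14: ref 5 -> HIT, frames=[2,3,1,5] (faults so far: 7)
  FIFO total faults: 7
--- LRU ---
  step 0: ref 4 -> FAULT, frames=[4,-,-,-] (faults so far: 1)
  step 1: ref 4 -> HIT, frames=[4,-,-,-] (faults so far: 1)
  step 2: ref 4 -> HIT, frames=[4,-,-,-] (faults so far: 1)
  step 3: ref 1 -> FAULT, frames=[4,1,-,-] (faults so far: 2)
  step 4: ref 6 -> FAULT, frames=[4,1,6,-] (faults so far: 3)
  step 5: ref 1 -> HIT, frames=[4,1,6,-] (faults so far: 3)
  step 6: ref 6 -> HIT, frames=[4,1,6,-] (faults so far: 3)
  step 7: ref 5 -> FAULT, frames=[4,1,6,5] (faults so far: 4)
  step 8: ref 2 -> FAULT, evict 4, frames=[2,1,6,5] (faults so far: 5)
  step 9: ref 5 -> HIT, frames=[2,1,6,5] (faults so far: 5)
  step 10: ref 2 -> HIT, frames=[2,1,6,5] (faults so far: 5)
  step 11: ref 3 -> FAULT, evict 1, frames=[2,3,6,5] (faults so far: 6)
  step 12: ref 1 -> FAULT, evict 6, frames=[2,3,1,5] (faults so far: 7)
  step 13: ref 3 -> HIT, frames=[2,3,1,5] (faults so far: 7)
  step 14: ref 5 -> HIT, frames=[2,3,1,5] (faults so far: 7)
  LRU total faults: 7
--- Optimal ---
  step 0: ref 4 -> FAULT, frames=[4,-,-,-] (faults so far: 1)
  step 1: ref 4 -> HIT, frames=[4,-,-,-] (faults so far: 1)
  step 2: ref 4 -> HIT, frames=[4,-,-,-] (faults so far: 1)
  step 3: ref 1 -> FAULT, frames=[4,1,-,-] (faults so far: 2)
  step 4: ref 6 -> FAULT, frames=[4,1,6,-] (faults so far: 3)
  step 5: ref 1 -> HIT, frames=[4,1,6,-] (faults so far: 3)
  step 6: ref 6 -> HIT, frames=[4,1,6,-] (faults so far: 3)
  step 7: ref 5 -> FAULT, frames=[4,1,6,5] (faults so far: 4)
  step 8: ref 2 -> FAULT, evict 4, frames=[2,1,6,5] (faults so far: 5)
  step 9: ref 5 -> HIT, frames=[2,1,6,5] (faults so far: 5)
  step 10: ref 2 -> HIT, frames=[2,1,6,5] (faults so far: 5)
  step 11: ref 3 -> FAULT, evict 2, frames=[3,1,6,5] (faults so far: 6)
  step 12: ref 1 -> HIT, frames=[3,1,6,5] (faults so far: 6)
  step 13: ref 3 -> HIT, frames=[3,1,6,5] (faults so far: 6)
  step 14: ref 5 -> HIT, frames=[3,1,6,5] (faults so far: 6)
  Optimal total faults: 6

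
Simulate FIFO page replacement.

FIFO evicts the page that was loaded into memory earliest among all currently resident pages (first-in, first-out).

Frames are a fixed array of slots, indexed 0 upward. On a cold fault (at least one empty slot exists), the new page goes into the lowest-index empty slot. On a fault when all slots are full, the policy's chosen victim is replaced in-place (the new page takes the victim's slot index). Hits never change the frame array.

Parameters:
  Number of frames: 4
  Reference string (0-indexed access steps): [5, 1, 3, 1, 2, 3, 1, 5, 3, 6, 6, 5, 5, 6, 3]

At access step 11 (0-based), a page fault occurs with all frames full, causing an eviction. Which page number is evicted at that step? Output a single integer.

Step 0: ref 5 -> FAULT, frames=[5,-,-,-]
Step 1: ref 1 -> FAULT, frames=[5,1,-,-]
Step 2: ref 3 -> FAULT, frames=[5,1,3,-]
Step 3: ref 1 -> HIT, frames=[5,1,3,-]
Step 4: ref 2 -> FAULT, frames=[5,1,3,2]
Step 5: ref 3 -> HIT, frames=[5,1,3,2]
Step 6: ref 1 -> HIT, frames=[5,1,3,2]
Step 7: ref 5 -> HIT, frames=[5,1,3,2]
Step 8: ref 3 -> HIT, frames=[5,1,3,2]
Step 9: ref 6 -> FAULT, evict 5, frames=[6,1,3,2]
Step 10: ref 6 -> HIT, frames=[6,1,3,2]
Step 11: ref 5 -> FAULT, evict 1, frames=[6,5,3,2]
At step 11: evicted page 1

Answer: 1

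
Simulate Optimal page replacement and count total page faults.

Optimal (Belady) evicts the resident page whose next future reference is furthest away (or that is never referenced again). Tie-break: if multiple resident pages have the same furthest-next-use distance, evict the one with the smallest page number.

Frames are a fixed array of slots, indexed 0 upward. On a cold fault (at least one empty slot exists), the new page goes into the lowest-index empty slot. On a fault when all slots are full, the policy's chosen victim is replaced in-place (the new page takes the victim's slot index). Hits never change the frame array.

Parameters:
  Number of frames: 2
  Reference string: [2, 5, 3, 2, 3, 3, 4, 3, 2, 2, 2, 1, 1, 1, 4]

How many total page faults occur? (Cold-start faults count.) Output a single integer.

Step 0: ref 2 → FAULT, frames=[2,-]
Step 1: ref 5 → FAULT, frames=[2,5]
Step 2: ref 3 → FAULT (evict 5), frames=[2,3]
Step 3: ref 2 → HIT, frames=[2,3]
Step 4: ref 3 → HIT, frames=[2,3]
Step 5: ref 3 → HIT, frames=[2,3]
Step 6: ref 4 → FAULT (evict 2), frames=[4,3]
Step 7: ref 3 → HIT, frames=[4,3]
Step 8: ref 2 → FAULT (evict 3), frames=[4,2]
Step 9: ref 2 → HIT, frames=[4,2]
Step 10: ref 2 → HIT, frames=[4,2]
Step 11: ref 1 → FAULT (evict 2), frames=[4,1]
Step 12: ref 1 → HIT, frames=[4,1]
Step 13: ref 1 → HIT, frames=[4,1]
Step 14: ref 4 → HIT, frames=[4,1]
Total faults: 6

Answer: 6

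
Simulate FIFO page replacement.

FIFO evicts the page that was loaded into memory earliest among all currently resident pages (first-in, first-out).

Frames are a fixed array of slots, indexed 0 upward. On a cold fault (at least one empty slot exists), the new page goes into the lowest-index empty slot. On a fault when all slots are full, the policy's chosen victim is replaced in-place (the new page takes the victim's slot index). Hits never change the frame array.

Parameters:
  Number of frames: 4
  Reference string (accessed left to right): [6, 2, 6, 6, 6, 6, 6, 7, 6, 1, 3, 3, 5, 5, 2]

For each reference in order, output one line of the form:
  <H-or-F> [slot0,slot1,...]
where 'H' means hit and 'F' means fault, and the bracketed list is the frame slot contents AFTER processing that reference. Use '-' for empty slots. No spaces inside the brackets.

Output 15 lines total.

F [6,-,-,-]
F [6,2,-,-]
H [6,2,-,-]
H [6,2,-,-]
H [6,2,-,-]
H [6,2,-,-]
H [6,2,-,-]
F [6,2,7,-]
H [6,2,7,-]
F [6,2,7,1]
F [3,2,7,1]
H [3,2,7,1]
F [3,5,7,1]
H [3,5,7,1]
F [3,5,2,1]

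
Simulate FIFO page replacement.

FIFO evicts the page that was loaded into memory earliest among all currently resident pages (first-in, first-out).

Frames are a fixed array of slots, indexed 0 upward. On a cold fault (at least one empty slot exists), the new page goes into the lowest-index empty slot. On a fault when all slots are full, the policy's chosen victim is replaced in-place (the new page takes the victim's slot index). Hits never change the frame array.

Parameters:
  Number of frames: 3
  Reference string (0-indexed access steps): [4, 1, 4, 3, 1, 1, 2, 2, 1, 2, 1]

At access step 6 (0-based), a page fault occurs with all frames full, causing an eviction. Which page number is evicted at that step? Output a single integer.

Answer: 4

Derivation:
Step 0: ref 4 -> FAULT, frames=[4,-,-]
Step 1: ref 1 -> FAULT, frames=[4,1,-]
Step 2: ref 4 -> HIT, frames=[4,1,-]
Step 3: ref 3 -> FAULT, frames=[4,1,3]
Step 4: ref 1 -> HIT, frames=[4,1,3]
Step 5: ref 1 -> HIT, frames=[4,1,3]
Step 6: ref 2 -> FAULT, evict 4, frames=[2,1,3]
At step 6: evicted page 4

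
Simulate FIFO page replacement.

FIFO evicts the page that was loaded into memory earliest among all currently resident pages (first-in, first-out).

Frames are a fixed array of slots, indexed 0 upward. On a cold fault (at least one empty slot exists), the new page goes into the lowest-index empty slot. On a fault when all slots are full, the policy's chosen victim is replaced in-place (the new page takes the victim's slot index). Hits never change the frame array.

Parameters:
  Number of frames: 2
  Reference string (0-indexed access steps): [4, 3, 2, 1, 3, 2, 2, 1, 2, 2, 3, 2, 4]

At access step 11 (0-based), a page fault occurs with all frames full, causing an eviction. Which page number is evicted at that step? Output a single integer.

Step 0: ref 4 -> FAULT, frames=[4,-]
Step 1: ref 3 -> FAULT, frames=[4,3]
Step 2: ref 2 -> FAULT, evict 4, frames=[2,3]
Step 3: ref 1 -> FAULT, evict 3, frames=[2,1]
Step 4: ref 3 -> FAULT, evict 2, frames=[3,1]
Step 5: ref 2 -> FAULT, evict 1, frames=[3,2]
Step 6: ref 2 -> HIT, frames=[3,2]
Step 7: ref 1 -> FAULT, evict 3, frames=[1,2]
Step 8: ref 2 -> HIT, frames=[1,2]
Step 9: ref 2 -> HIT, frames=[1,2]
Step 10: ref 3 -> FAULT, evict 2, frames=[1,3]
Step 11: ref 2 -> FAULT, evict 1, frames=[2,3]
At step 11: evicted page 1

Answer: 1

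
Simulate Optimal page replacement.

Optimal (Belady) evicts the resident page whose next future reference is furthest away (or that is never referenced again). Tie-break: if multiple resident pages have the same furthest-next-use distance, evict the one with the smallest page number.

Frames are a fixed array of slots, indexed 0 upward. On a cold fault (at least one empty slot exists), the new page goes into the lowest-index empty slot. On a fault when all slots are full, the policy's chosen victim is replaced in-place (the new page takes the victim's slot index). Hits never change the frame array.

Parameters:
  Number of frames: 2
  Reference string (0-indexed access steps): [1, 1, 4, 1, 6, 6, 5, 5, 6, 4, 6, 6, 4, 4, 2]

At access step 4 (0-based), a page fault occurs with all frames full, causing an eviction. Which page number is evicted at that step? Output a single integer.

Answer: 1

Derivation:
Step 0: ref 1 -> FAULT, frames=[1,-]
Step 1: ref 1 -> HIT, frames=[1,-]
Step 2: ref 4 -> FAULT, frames=[1,4]
Step 3: ref 1 -> HIT, frames=[1,4]
Step 4: ref 6 -> FAULT, evict 1, frames=[6,4]
At step 4: evicted page 1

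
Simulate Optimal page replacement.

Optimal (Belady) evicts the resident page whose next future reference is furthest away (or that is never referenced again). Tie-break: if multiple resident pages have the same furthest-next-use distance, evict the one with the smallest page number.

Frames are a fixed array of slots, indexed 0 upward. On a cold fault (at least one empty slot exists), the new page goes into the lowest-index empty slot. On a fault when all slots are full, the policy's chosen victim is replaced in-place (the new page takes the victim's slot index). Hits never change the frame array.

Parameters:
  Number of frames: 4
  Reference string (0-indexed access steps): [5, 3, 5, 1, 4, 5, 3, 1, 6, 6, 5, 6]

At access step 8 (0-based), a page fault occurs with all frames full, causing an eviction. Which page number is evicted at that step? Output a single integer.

Answer: 1

Derivation:
Step 0: ref 5 -> FAULT, frames=[5,-,-,-]
Step 1: ref 3 -> FAULT, frames=[5,3,-,-]
Step 2: ref 5 -> HIT, frames=[5,3,-,-]
Step 3: ref 1 -> FAULT, frames=[5,3,1,-]
Step 4: ref 4 -> FAULT, frames=[5,3,1,4]
Step 5: ref 5 -> HIT, frames=[5,3,1,4]
Step 6: ref 3 -> HIT, frames=[5,3,1,4]
Step 7: ref 1 -> HIT, frames=[5,3,1,4]
Step 8: ref 6 -> FAULT, evict 1, frames=[5,3,6,4]
At step 8: evicted page 1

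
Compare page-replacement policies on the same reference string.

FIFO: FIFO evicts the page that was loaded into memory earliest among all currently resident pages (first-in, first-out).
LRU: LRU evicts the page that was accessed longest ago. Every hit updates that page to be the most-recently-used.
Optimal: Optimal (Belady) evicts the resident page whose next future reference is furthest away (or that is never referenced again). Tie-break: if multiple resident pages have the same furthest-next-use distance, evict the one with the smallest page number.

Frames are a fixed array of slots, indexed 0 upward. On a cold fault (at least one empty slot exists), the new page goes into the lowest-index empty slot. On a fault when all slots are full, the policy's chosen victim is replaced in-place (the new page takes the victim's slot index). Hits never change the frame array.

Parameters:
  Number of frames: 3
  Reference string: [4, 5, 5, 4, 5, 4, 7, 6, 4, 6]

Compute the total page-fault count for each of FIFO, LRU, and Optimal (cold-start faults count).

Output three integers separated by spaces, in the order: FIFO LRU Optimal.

--- FIFO ---
  step 0: ref 4 -> FAULT, frames=[4,-,-] (faults so far: 1)
  step 1: ref 5 -> FAULT, frames=[4,5,-] (faults so far: 2)
  step 2: ref 5 -> HIT, frames=[4,5,-] (faults so far: 2)
  step 3: ref 4 -> HIT, frames=[4,5,-] (faults so far: 2)
  step 4: ref 5 -> HIT, frames=[4,5,-] (faults so far: 2)
  step 5: ref 4 -> HIT, frames=[4,5,-] (faults so far: 2)
  step 6: ref 7 -> FAULT, frames=[4,5,7] (faults so far: 3)
  step 7: ref 6 -> FAULT, evict 4, frames=[6,5,7] (faults so far: 4)
  step 8: ref 4 -> FAULT, evict 5, frames=[6,4,7] (faults so far: 5)
  step 9: ref 6 -> HIT, frames=[6,4,7] (faults so far: 5)
  FIFO total faults: 5
--- LRU ---
  step 0: ref 4 -> FAULT, frames=[4,-,-] (faults so far: 1)
  step 1: ref 5 -> FAULT, frames=[4,5,-] (faults so far: 2)
  step 2: ref 5 -> HIT, frames=[4,5,-] (faults so far: 2)
  step 3: ref 4 -> HIT, frames=[4,5,-] (faults so far: 2)
  step 4: ref 5 -> HIT, frames=[4,5,-] (faults so far: 2)
  step 5: ref 4 -> HIT, frames=[4,5,-] (faults so far: 2)
  step 6: ref 7 -> FAULT, frames=[4,5,7] (faults so far: 3)
  step 7: ref 6 -> FAULT, evict 5, frames=[4,6,7] (faults so far: 4)
  step 8: ref 4 -> HIT, frames=[4,6,7] (faults so far: 4)
  step 9: ref 6 -> HIT, frames=[4,6,7] (faults so far: 4)
  LRU total faults: 4
--- Optimal ---
  step 0: ref 4 -> FAULT, frames=[4,-,-] (faults so far: 1)
  step 1: ref 5 -> FAULT, frames=[4,5,-] (faults so far: 2)
  step 2: ref 5 -> HIT, frames=[4,5,-] (faults so far: 2)
  step 3: ref 4 -> HIT, frames=[4,5,-] (faults so far: 2)
  step 4: ref 5 -> HIT, frames=[4,5,-] (faults so far: 2)
  step 5: ref 4 -> HIT, frames=[4,5,-] (faults so far: 2)
  step 6: ref 7 -> FAULT, frames=[4,5,7] (faults so far: 3)
  step 7: ref 6 -> FAULT, evict 5, frames=[4,6,7] (faults so far: 4)
  step 8: ref 4 -> HIT, frames=[4,6,7] (faults so far: 4)
  step 9: ref 6 -> HIT, frames=[4,6,7] (faults so far: 4)
  Optimal total faults: 4

Answer: 5 4 4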